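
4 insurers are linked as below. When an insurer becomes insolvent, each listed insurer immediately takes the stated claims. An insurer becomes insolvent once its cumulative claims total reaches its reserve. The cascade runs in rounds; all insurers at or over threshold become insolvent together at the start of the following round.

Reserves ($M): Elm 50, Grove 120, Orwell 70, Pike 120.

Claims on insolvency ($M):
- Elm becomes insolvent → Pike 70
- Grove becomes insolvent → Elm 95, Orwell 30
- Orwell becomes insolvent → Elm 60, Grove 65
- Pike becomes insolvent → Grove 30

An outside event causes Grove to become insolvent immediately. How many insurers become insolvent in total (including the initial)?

Round 1 — Grove becomes insolvent (initial).
  Elm: +95 → 95 ≥ 50
  Orwell: +30 → 30 < 70
Round 2 — Elm becomes insolvent.
  Pike: +70 → 70 < 120
No further insolvencies.

2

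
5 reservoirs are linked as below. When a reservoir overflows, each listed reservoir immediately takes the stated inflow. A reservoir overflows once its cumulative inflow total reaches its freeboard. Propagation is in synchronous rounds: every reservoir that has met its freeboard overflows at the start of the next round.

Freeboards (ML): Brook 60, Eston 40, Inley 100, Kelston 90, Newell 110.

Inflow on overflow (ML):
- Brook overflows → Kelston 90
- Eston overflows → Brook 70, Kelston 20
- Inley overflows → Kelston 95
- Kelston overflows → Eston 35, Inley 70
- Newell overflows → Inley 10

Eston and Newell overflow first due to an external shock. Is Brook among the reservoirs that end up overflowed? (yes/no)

Round 1 — Eston, Newell overflow (initial).
  Brook: +70 → 70 ≥ 60
  Inley: +10 → 10 < 100
  Kelston: +20 → 20 < 90
Round 2 — Brook overflows.
  Kelston: +90 → 110 ≥ 90
Round 3 — Kelston overflows.
  Inley: +70 → 80 < 100
No further overflows.

yes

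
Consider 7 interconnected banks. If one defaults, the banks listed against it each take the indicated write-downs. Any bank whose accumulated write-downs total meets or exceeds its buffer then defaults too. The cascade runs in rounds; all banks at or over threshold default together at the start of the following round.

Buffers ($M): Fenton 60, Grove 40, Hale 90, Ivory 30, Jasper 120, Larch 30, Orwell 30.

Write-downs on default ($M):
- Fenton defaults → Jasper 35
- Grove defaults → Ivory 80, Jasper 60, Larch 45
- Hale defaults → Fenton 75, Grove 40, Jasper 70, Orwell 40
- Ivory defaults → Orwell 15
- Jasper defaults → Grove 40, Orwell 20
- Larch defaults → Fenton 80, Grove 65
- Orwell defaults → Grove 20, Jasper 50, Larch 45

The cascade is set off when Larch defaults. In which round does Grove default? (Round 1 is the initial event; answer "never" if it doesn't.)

Round 1 — Larch defaults (initial).
  Fenton: +80 → 80 ≥ 60
  Grove: +65 → 65 ≥ 40
Round 2 — Fenton, Grove default.
  Ivory: +80 → 80 ≥ 30
  Jasper: +35+60 → 95 < 120
Round 3 — Ivory defaults.
  Orwell: +15 → 15 < 30
No further defaults.

2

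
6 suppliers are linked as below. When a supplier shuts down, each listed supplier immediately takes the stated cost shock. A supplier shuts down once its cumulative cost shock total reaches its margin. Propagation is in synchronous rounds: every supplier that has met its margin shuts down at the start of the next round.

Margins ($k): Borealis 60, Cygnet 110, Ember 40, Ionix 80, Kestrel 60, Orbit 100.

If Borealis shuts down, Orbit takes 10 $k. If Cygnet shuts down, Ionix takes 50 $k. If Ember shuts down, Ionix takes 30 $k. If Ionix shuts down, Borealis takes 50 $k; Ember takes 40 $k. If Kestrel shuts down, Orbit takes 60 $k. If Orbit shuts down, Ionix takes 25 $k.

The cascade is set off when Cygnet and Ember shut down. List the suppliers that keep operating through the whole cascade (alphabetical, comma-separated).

Round 1 — Cygnet, Ember shut down (initial).
  Ionix: +50+30 → 80 ≥ 80
Round 2 — Ionix shuts down.
  Borealis: +50 → 50 < 60
No further shutdowns.

Borealis, Kestrel, Orbit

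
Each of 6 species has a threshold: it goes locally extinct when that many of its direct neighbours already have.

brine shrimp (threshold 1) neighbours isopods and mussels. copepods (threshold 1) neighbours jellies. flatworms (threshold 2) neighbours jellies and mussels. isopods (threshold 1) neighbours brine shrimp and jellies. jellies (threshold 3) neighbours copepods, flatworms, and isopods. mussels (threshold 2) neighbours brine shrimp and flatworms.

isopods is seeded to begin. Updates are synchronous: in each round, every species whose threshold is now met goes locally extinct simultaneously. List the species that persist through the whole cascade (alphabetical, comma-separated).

Round 1 — isopods goes locally extinct (initial).
Round 2 — checking thresholds:
  brine shrimp: 1 of 2 neighbours ≥ 1, goes locally extinct.
  jellies: 1 of 3 neighbours < 3, holds.
Round 3 — no new extinctions; cascade stops.

copepods, flatworms, jellies, mussels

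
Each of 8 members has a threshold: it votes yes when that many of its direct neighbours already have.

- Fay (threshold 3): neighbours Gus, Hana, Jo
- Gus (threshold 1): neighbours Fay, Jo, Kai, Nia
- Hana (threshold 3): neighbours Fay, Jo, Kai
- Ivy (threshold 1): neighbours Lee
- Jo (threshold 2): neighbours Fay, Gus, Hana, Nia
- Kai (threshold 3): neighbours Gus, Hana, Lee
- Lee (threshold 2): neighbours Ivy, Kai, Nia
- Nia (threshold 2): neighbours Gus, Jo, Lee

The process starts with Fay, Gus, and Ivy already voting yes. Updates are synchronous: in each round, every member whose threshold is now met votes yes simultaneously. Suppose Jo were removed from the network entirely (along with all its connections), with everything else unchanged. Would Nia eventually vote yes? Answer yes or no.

no

With Jo removed:
Round 1 — Fay, Gus, Ivy vote yes (initial).
Round 2 — no new yes votes; cascade stops.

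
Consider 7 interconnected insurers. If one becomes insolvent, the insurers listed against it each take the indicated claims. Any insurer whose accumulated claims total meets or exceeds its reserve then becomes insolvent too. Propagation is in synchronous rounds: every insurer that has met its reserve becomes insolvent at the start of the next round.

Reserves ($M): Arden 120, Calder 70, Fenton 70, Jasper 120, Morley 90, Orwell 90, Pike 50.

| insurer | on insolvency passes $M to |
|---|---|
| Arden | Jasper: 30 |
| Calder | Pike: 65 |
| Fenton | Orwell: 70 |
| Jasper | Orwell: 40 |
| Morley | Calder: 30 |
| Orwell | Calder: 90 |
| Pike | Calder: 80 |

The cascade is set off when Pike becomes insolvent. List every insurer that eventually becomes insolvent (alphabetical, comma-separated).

Round 1 — Pike becomes insolvent (initial).
  Calder: +80 → 80 ≥ 70
Round 2 — Calder becomes insolvent.
No further insolvencies.

Calder, Pike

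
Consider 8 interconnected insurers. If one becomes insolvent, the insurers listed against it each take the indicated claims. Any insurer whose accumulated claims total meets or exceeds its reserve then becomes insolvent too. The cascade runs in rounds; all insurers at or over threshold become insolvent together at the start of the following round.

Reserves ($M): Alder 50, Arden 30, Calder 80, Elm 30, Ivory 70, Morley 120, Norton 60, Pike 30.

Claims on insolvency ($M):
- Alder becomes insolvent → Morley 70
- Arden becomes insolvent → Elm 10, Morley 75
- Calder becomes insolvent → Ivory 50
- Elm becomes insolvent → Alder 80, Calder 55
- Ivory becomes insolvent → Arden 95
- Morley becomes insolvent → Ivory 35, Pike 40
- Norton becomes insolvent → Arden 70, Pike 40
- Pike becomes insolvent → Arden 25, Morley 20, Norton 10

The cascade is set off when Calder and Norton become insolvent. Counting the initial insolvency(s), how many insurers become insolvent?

4

Round 1 — Calder, Norton become insolvent (initial).
  Arden: +70 → 70 ≥ 30
  Ivory: +50 → 50 < 70
  Pike: +40 → 40 ≥ 30
Round 2 — Arden, Pike become insolvent.
  Elm: +10 → 10 < 30
  Morley: +75+20 → 95 < 120
No further insolvencies.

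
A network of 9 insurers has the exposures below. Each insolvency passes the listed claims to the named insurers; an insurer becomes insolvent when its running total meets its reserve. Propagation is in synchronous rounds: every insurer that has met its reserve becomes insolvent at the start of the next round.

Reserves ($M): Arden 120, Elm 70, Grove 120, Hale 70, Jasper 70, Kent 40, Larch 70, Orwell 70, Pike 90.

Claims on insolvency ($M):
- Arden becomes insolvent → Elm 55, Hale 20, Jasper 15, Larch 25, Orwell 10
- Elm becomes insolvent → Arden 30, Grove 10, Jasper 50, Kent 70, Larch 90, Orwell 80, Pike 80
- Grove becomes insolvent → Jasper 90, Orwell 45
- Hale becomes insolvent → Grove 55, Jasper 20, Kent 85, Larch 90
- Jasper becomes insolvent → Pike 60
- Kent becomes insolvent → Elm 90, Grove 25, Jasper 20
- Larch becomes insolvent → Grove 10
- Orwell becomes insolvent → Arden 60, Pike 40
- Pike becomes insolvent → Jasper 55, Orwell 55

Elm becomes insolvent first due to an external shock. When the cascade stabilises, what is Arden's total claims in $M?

Round 1 — Elm becomes insolvent (initial).
  Arden: +30 → 30 < 120
  Grove: +10 → 10 < 120
  Jasper: +50 → 50 < 70
  Kent: +70 → 70 ≥ 40
  Larch: +90 → 90 ≥ 70
  Orwell: +80 → 80 ≥ 70
  Pike: +80 → 80 < 90
Round 2 — Kent, Larch, Orwell become insolvent.
  Arden: +60 → 90 < 120
  Grove: +25+10 → 45 < 120
  Jasper: +20 → 70 ≥ 70
  Pike: +40 → 120 ≥ 90
Round 3 — Jasper, Pike become insolvent.
No further insolvencies.

90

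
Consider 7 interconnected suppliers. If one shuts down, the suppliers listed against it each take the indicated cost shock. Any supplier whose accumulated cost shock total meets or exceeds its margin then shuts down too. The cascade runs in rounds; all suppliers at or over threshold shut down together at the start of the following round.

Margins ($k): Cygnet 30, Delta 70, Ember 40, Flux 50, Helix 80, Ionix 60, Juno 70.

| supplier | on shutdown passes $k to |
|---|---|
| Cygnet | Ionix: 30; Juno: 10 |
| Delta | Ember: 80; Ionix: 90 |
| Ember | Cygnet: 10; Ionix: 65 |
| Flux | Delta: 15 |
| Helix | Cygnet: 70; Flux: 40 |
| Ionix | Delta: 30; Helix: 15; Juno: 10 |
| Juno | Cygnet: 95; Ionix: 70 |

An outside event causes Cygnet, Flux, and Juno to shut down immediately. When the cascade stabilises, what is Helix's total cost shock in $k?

15

Round 1 — Cygnet, Flux, Juno shut down (initial).
  Delta: +15 → 15 < 70
  Ionix: +30+70 → 100 ≥ 60
Round 2 — Ionix shuts down.
  Delta: +30 → 45 < 70
  Helix: +15 → 15 < 80
No further shutdowns.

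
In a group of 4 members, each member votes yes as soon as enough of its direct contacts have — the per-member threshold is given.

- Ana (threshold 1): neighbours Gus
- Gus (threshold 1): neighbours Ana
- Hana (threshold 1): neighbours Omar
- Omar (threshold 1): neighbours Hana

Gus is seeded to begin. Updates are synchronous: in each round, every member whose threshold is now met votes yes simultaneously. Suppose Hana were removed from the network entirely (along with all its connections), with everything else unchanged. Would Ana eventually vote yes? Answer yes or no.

yes

With Hana removed:
Round 1 — Gus votes yes (initial).
Round 2 — checking thresholds:
  Ana: 1 of 1 neighbours ≥ 1, votes yes.
Round 3 — no new yes votes; cascade stops.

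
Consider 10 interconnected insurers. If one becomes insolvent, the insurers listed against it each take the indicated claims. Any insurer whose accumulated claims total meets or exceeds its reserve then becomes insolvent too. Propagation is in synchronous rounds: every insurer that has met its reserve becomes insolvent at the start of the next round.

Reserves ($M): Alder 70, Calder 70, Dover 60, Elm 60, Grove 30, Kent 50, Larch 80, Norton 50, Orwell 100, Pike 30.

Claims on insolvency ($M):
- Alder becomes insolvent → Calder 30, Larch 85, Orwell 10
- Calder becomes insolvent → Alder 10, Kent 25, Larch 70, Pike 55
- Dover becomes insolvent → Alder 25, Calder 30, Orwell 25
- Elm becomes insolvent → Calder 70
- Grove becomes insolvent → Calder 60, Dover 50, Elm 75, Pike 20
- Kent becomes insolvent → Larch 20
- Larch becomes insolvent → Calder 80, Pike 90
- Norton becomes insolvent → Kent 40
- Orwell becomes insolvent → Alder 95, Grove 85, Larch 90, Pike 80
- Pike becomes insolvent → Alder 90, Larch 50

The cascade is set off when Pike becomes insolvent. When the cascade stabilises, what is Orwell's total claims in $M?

Round 1 — Pike becomes insolvent (initial).
  Alder: +90 → 90 ≥ 70
  Larch: +50 → 50 < 80
Round 2 — Alder becomes insolvent.
  Calder: +30 → 30 < 70
  Larch: +85 → 135 ≥ 80
  Orwell: +10 → 10 < 100
Round 3 — Larch becomes insolvent.
  Calder: +80 → 110 ≥ 70
Round 4 — Calder becomes insolvent.
  Kent: +25 → 25 < 50
No further insolvencies.

10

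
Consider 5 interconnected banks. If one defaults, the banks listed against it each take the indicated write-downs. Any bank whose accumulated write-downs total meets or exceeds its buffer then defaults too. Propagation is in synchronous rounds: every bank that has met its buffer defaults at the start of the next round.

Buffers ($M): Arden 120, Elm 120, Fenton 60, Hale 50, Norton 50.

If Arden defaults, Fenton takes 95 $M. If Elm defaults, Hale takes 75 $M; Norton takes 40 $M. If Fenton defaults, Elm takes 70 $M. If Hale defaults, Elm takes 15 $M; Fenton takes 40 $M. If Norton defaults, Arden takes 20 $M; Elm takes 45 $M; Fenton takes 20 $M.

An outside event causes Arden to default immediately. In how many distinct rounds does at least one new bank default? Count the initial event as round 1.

Round 1 — Arden defaults (initial).
  Fenton: +95 → 95 ≥ 60
Round 2 — Fenton defaults.
  Elm: +70 → 70 < 120
No further defaults.

2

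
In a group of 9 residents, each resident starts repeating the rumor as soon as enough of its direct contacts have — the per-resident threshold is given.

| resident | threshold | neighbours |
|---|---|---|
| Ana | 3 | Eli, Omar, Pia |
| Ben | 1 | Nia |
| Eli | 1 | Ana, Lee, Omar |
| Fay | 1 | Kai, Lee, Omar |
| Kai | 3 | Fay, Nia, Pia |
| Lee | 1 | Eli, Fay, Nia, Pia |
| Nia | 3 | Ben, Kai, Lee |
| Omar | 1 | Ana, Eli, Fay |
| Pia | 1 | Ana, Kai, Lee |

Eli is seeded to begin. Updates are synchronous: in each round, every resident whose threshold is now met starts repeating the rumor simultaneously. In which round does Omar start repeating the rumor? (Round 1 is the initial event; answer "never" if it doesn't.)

Round 1 — Eli starts repeating the rumor (initial).
Round 2 — checking thresholds:
  Ana: 1 of 3 neighbours < 3, below threshold.
  Lee: 1 of 4 neighbours ≥ 1, starts repeating the rumor.
  Omar: 1 of 3 neighbours ≥ 1, starts repeating the rumor.
Round 3 — checking thresholds:
  Ana: 2 of 3 neighbours < 3, below threshold.
  Fay: 2 of 3 neighbours ≥ 1, starts repeating the rumor.
  Nia: 1 of 3 neighbours < 3, below threshold.
  Pia: 1 of 3 neighbours ≥ 1, starts repeating the rumor.
Round 4 — checking thresholds:
  Ana: 3 of 3 neighbours ≥ 3, starts repeating the rumor.
  Kai: 2 of 3 neighbours < 3, below threshold.
  Nia: 1 of 3 neighbours < 3, below threshold.
Round 5 — no new spreads; cascade stops.

2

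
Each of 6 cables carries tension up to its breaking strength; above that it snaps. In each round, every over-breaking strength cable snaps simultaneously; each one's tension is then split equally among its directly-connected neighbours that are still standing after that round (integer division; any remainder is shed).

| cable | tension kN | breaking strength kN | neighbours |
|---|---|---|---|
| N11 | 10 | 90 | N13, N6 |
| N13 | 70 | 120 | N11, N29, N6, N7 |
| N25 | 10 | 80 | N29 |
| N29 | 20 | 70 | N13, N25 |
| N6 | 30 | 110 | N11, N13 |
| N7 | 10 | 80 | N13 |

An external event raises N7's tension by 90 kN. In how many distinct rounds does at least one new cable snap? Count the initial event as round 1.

Round 1 — N7 at 100 > 80. N7 snaps.
  N7 sheds 100 kN to N13: 100 each.
    N13: 70+100 = 170 > 120
Round 2 — N13 snaps.
  N13 sheds 170 kN to N11, N29, N6: 56 each (2 lost).
    N11: 10+56 = 66 ≤ 90
    N29: 20+56 = 76 > 70
    N6: 30+56 = 86 ≤ 110
Round 3 — N29 snaps.
  N29 sheds 76 kN to N25: 76 each.
    N25: 10+76 = 86 > 80
Round 4 — N25 snaps.
  N25 sheds 86 kN: no online neighbours, lost.
No further breaks.

4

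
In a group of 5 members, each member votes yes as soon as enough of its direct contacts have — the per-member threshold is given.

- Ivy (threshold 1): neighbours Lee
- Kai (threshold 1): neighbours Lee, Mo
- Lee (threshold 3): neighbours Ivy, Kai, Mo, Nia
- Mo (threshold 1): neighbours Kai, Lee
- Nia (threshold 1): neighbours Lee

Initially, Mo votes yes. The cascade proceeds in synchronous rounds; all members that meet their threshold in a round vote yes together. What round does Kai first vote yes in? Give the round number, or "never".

2

Round 1 — Mo votes yes (initial).
Round 2 — checking thresholds:
  Kai: 1 of 2 neighbours ≥ 1, votes yes.
  Lee: 1 of 4 neighbours < 3, holds.
Round 3 — no new yes votes; cascade stops.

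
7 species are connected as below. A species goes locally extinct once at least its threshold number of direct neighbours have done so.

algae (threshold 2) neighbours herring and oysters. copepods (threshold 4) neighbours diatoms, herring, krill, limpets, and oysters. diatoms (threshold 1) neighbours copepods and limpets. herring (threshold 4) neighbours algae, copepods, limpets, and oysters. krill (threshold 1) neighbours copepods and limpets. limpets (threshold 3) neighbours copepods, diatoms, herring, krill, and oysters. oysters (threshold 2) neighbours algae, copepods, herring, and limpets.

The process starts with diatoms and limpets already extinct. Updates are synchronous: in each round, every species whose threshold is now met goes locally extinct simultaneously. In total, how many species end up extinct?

Round 1 — diatoms, limpets go locally extinct (initial).
Round 2 — checking thresholds:
  copepods: 2 of 5 neighbours < 4, below threshold.
  herring: 1 of 4 neighbours < 4, below threshold.
  krill: 1 of 2 neighbours ≥ 1, goes locally extinct.
  oysters: 1 of 4 neighbours < 2, below threshold.
Round 3 — no new extinctions; cascade stops.

3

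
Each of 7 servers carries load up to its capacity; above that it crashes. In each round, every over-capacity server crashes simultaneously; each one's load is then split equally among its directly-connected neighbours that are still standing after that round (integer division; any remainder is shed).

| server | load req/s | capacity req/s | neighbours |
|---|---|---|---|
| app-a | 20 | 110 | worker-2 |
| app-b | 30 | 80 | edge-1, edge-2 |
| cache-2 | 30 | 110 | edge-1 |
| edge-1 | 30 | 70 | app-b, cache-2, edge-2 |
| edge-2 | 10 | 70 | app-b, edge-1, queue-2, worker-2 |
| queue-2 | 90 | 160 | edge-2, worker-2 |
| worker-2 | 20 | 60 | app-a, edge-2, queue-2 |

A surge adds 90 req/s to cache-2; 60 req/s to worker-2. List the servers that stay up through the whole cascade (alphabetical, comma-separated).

Round 1 — cache-2 at 120 > 110; worker-2 at 80 > 60. cache-2, worker-2 crash.
  cache-2 sheds 120 req/s to edge-1: 120 each.
    edge-1: 30+120 = 150 > 70
  worker-2 sheds 80 req/s to app-a, edge-2, queue-2: 26 each (2 lost).
    app-a: 20+26 = 46 ≤ 110
    edge-2: 10+26 = 36 ≤ 70
    queue-2: 90+26 = 116 ≤ 160
Round 2 — edge-1 crashes.
  edge-1 sheds 150 req/s to app-b, edge-2: 75 each.
    app-b: 30+75 = 105 > 80
    edge-2: 36+75 = 111 > 70
Round 3 — app-b, edge-2 crash.
  app-b sheds 105 req/s: no online neighbours, lost.
  edge-2 sheds 111 req/s to queue-2: 111 each.
    queue-2: 116+111 = 227 > 160
Round 4 — queue-2 crashes.
  queue-2 sheds 227 req/s: no online neighbours, lost.
No further crashes.

app-a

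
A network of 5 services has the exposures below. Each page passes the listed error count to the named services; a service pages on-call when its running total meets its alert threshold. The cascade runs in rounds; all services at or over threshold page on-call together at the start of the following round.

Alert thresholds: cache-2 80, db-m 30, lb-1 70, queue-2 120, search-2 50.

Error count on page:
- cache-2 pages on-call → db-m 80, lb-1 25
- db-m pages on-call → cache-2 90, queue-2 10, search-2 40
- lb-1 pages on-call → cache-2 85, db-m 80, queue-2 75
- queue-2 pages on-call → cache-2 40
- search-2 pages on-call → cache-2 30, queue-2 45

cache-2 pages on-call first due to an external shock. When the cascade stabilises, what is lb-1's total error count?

25

Round 1 — cache-2 pages on-call (initial).
  db-m: +80 → 80 ≥ 30
  lb-1: +25 → 25 < 70
Round 2 — db-m pages on-call.
  queue-2: +10 → 10 < 120
  search-2: +40 → 40 < 50
No further pages.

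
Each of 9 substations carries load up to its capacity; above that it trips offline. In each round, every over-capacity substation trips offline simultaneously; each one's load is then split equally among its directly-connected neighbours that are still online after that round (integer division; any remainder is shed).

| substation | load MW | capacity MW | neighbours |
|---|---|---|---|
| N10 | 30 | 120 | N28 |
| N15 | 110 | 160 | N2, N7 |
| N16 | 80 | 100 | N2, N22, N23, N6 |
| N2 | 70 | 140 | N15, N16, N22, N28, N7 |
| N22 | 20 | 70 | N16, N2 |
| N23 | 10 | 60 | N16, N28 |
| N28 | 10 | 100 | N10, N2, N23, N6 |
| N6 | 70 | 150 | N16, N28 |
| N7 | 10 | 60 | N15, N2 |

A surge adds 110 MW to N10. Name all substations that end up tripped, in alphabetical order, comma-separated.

Round 1 — N10 at 140 > 120. N10 trips offline.
  N10 sheds 140 MW to N28: 140 each.
    N28: 10+140 = 150 > 100
Round 2 — N28 trips offline.
  N28 sheds 150 MW to N2, N23, N6: 50 each.
    N2: 70+50 = 120 ≤ 140
    N23: 10+50 = 60 ≤ 60
    N6: 70+50 = 120 ≤ 150
No further trips.

N10, N28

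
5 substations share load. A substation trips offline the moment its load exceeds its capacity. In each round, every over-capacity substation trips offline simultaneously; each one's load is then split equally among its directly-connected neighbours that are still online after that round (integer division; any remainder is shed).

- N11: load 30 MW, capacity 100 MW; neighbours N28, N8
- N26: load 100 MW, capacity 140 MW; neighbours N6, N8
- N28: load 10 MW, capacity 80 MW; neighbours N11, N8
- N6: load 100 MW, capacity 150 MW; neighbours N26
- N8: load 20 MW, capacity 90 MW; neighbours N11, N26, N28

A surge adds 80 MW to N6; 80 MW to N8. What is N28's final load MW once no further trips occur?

Round 1 — N6 at 180 > 150; N8 at 100 > 90. N6, N8 trip offline.
  N6 sheds 180 MW to N26: 180 each.
    N26: 100+180 = 280 > 140
  N8 sheds 100 MW to N11, N26, N28: 33 each (1 lost).
    N11: 30+33 = 63 ≤ 100
    N26: 280+33 = 313 > 140
    N28: 10+33 = 43 ≤ 80
Round 2 — N26 trips offline.
  N26 sheds 313 MW: no online neighbours, lost.
No further trips.

43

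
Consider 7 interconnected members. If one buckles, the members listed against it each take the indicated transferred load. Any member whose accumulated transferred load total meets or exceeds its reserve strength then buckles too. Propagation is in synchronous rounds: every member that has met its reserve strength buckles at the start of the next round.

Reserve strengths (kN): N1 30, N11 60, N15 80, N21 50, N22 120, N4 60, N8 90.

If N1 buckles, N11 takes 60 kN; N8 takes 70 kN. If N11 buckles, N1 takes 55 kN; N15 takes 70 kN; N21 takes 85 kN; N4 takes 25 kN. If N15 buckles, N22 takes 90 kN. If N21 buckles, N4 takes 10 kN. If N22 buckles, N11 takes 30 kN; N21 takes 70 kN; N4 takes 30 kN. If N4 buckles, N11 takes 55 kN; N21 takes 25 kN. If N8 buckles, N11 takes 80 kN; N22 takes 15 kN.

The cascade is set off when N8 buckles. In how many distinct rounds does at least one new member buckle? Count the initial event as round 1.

Round 1 — N8 buckles (initial).
  N11: +80 → 80 ≥ 60
  N22: +15 → 15 < 120
Round 2 — N11 buckles.
  N1: +55 → 55 ≥ 30
  N15: +70 → 70 < 80
  N21: +85 → 85 ≥ 50
  N4: +25 → 25 < 60
Round 3 — N1, N21 buckle.
  N4: +10 → 35 < 60
No further bucklings.

3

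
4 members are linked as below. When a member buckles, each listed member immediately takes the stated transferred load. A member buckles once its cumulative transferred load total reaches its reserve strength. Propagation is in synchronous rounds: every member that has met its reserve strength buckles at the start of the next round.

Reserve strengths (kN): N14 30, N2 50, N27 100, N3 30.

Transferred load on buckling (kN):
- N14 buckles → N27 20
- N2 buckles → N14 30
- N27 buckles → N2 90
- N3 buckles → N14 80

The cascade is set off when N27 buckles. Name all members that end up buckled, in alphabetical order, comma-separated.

N14, N2, N27

Round 1 — N27 buckles (initial).
  N2: +90 → 90 ≥ 50
Round 2 — N2 buckles.
  N14: +30 → 30 ≥ 30
Round 3 — N14 buckles.
No further bucklings.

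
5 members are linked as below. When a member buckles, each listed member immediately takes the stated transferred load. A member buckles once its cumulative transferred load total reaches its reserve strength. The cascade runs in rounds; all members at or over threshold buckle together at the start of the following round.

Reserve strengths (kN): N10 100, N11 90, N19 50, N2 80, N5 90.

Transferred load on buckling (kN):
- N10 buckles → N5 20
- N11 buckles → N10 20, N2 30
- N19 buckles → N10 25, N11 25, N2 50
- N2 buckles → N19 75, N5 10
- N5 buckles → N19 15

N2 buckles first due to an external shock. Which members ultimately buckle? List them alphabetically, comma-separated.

Round 1 — N2 buckles (initial).
  N19: +75 → 75 ≥ 50
  N5: +10 → 10 < 90
Round 2 — N19 buckles.
  N10: +25 → 25 < 100
  N11: +25 → 25 < 90
No further bucklings.

N19, N2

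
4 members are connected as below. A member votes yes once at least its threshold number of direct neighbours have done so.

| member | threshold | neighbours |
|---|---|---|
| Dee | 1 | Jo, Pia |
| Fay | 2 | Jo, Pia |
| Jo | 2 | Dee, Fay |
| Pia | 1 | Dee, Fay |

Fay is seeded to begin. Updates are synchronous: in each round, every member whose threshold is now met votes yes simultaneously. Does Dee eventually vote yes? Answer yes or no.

Round 1 — Fay votes yes (initial).
Round 2 — checking thresholds:
  Jo: 1 of 2 neighbours < 2, below threshold.
  Pia: 1 of 2 neighbours ≥ 1, votes yes.
Round 3 — checking thresholds:
  Dee: 1 of 2 neighbours ≥ 1, votes yes.
  Jo: 1 of 2 neighbours < 2, below threshold.
Round 4 — checking thresholds:
  Jo: 2 of 2 neighbours ≥ 2, votes yes.
Round 5 — no new yes votes; cascade stops.

yes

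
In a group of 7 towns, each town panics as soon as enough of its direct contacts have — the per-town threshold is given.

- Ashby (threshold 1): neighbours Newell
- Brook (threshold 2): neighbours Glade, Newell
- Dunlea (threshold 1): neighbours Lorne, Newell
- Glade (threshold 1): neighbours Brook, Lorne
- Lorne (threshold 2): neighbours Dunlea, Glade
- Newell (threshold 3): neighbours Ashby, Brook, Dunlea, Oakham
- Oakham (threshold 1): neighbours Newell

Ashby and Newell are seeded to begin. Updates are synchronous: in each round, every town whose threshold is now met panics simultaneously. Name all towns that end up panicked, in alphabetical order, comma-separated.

Ashby, Dunlea, Newell, Oakham

Round 1 — Ashby, Newell panic (initial).
Round 2 — checking thresholds:
  Brook: 1 of 2 neighbours < 2, holds.
  Dunlea: 1 of 2 neighbours ≥ 1, panics.
  Oakham: 1 of 1 neighbours ≥ 1, panics.
Round 3 — no new panics; cascade stops.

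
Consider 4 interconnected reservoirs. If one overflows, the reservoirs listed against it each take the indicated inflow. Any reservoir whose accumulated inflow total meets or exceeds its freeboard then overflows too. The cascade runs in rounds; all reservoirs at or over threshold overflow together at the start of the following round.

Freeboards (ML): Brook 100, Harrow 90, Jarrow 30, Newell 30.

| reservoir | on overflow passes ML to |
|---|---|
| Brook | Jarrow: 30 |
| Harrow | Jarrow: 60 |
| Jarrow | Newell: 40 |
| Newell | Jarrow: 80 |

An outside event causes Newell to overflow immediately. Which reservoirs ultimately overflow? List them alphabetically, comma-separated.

Jarrow, Newell

Round 1 — Newell overflows (initial).
  Jarrow: +80 → 80 ≥ 30
Round 2 — Jarrow overflows.
No further overflows.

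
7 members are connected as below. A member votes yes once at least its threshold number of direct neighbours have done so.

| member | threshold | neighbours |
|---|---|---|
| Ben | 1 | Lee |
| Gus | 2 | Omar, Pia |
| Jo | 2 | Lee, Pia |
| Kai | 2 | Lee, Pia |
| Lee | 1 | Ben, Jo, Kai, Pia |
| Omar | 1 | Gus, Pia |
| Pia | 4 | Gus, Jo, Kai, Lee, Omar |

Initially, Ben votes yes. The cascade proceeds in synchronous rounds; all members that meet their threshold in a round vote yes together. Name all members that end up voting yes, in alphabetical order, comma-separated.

Ben, Lee

Round 1 — Ben votes yes (initial).
Round 2 — checking thresholds:
  Lee: 1 of 4 neighbours ≥ 1, votes yes.
Round 3 — no new yes votes; cascade stops.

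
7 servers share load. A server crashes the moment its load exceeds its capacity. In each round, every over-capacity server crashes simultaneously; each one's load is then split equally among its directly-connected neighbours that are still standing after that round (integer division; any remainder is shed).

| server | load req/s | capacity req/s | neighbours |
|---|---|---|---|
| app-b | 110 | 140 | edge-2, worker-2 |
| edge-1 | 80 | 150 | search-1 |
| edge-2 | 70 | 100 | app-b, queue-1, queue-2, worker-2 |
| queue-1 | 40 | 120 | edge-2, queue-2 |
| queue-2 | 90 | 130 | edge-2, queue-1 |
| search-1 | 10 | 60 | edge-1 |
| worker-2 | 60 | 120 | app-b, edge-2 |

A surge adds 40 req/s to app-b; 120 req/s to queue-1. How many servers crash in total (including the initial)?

5

Round 1 — app-b at 150 > 140; queue-1 at 160 > 120. app-b, queue-1 crash.
  app-b sheds 150 req/s to edge-2, worker-2: 75 each.
    edge-2: 70+75 = 145 > 100
    worker-2: 60+75 = 135 > 120
  queue-1 sheds 160 req/s to edge-2, queue-2: 80 each.
    edge-2: 145+80 = 225 > 100
    queue-2: 90+80 = 170 > 130
Round 2 — edge-2, queue-2, worker-2 crash.
  edge-2 sheds 225 req/s: no online neighbours, lost.
  queue-2 sheds 170 req/s: no online neighbours, lost.
  worker-2 sheds 135 req/s: no online neighbours, lost.
No further crashes.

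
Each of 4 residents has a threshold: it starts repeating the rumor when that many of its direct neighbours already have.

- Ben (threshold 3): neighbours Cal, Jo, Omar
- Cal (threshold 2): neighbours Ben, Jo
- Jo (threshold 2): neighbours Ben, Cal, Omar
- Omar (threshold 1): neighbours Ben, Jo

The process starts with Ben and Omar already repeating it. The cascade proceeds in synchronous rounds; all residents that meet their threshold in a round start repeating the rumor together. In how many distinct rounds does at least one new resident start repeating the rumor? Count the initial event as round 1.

3

Round 1 — Ben, Omar start repeating the rumor (initial).
Round 2 — checking thresholds:
  Cal: 1 of 2 neighbours < 2, below threshold.
  Jo: 2 of 3 neighbours ≥ 2, starts repeating the rumor.
Round 3 — checking thresholds:
  Cal: 2 of 2 neighbours ≥ 2, starts repeating the rumor.
Round 4 — no new spreads; cascade stops.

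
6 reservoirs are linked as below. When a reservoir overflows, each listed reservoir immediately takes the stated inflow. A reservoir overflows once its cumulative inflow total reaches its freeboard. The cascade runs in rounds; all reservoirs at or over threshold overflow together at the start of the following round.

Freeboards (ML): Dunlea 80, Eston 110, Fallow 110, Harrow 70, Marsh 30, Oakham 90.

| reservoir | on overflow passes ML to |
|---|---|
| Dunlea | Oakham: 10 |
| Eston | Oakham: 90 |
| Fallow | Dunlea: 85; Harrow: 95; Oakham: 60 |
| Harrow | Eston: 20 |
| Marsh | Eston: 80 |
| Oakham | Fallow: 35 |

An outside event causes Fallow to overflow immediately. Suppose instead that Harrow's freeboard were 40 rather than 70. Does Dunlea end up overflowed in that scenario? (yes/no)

yes

With Harrow's freeboard at 40:
Round 1 — Fallow overflows (initial).
  Dunlea: +85 → 85 ≥ 80
  Harrow: +95 → 95 ≥ 40
  Oakham: +60 → 60 < 90
Round 2 — Dunlea, Harrow overflow.
  Eston: +20 → 20 < 110
  Oakham: +10 → 70 < 90
No further overflows.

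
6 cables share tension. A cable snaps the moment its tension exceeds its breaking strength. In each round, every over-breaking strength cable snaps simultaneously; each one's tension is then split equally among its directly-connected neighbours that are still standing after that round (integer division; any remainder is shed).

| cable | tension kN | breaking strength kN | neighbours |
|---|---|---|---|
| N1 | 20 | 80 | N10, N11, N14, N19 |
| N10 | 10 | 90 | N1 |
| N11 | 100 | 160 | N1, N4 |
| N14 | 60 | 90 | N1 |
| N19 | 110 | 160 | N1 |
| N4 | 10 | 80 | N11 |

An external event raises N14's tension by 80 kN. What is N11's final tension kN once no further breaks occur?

153

Round 1 — N14 at 140 > 90. N14 snaps.
  N14 sheds 140 kN to N1: 140 each.
    N1: 20+140 = 160 > 80
Round 2 — N1 snaps.
  N1 sheds 160 kN to N10, N11, N19: 53 each (1 lost).
    N10: 10+53 = 63 ≤ 90
    N11: 100+53 = 153 ≤ 160
    N19: 110+53 = 163 > 160
Round 3 — N19 snaps.
  N19 sheds 163 kN: no online neighbours, lost.
No further breaks.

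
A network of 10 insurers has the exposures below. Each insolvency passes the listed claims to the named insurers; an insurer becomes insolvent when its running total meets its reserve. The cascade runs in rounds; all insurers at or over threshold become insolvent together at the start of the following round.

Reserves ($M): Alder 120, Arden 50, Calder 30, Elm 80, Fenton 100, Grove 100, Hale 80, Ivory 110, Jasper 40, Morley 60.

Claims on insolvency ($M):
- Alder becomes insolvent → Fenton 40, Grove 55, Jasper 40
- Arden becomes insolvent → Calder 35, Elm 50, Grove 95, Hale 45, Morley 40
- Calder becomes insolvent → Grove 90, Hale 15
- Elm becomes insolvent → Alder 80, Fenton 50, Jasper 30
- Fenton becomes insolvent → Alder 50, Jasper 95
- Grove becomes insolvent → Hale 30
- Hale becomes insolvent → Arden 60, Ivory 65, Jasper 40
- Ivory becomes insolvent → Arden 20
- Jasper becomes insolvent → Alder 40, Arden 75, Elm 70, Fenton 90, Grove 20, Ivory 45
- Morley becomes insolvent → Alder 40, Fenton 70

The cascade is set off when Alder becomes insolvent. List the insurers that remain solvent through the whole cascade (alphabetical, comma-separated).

Morley

Round 1 — Alder becomes insolvent (initial).
  Fenton: +40 → 40 < 100
  Grove: +55 → 55 < 100
  Jasper: +40 → 40 ≥ 40
Round 2 — Jasper becomes insolvent.
  Arden: +75 → 75 ≥ 50
  Elm: +70 → 70 < 80
  Fenton: +90 → 130 ≥ 100
  Grove: +20 → 75 < 100
  Ivory: +45 → 45 < 110
Round 3 — Arden, Fenton become insolvent.
  Calder: +35 → 35 ≥ 30
  Elm: +50 → 120 ≥ 80
  Grove: +95 → 170 ≥ 100
  Hale: +45 → 45 < 80
  Morley: +40 → 40 < 60
Round 4 — Calder, Elm, Grove become insolvent.
  Hale: +15+30 → 90 ≥ 80
Round 5 — Hale becomes insolvent.
  Ivory: +65 → 110 ≥ 110
Round 6 — Ivory becomes insolvent.
No further insolvencies.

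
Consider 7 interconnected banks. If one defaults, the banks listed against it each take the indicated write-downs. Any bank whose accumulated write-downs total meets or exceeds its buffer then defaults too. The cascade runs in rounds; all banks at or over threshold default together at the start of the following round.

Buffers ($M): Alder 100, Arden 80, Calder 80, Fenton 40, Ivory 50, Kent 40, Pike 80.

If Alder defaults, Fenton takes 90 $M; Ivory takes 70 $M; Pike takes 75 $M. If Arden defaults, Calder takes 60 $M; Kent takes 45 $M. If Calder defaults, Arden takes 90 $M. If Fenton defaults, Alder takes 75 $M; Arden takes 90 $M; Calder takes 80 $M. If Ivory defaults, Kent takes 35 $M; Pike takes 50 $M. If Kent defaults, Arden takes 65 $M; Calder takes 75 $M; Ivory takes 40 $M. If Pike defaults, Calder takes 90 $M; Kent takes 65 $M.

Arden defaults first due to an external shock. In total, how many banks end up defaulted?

3

Round 1 — Arden defaults (initial).
  Calder: +60 → 60 < 80
  Kent: +45 → 45 ≥ 40
Round 2 — Kent defaults.
  Calder: +75 → 135 ≥ 80
  Ivory: +40 → 40 < 50
Round 3 — Calder defaults.
No further defaults.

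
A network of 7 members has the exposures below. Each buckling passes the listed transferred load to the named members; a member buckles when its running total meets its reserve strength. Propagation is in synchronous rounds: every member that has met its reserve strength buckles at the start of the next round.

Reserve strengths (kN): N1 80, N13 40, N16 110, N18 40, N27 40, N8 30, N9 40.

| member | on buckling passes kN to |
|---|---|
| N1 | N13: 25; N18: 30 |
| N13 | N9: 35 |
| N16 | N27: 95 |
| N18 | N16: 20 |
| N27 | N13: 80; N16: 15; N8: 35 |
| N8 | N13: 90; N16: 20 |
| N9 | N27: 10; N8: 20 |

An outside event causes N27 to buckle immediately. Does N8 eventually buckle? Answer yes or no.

Round 1 — N27 buckles (initial).
  N13: +80 → 80 ≥ 40
  N16: +15 → 15 < 110
  N8: +35 → 35 ≥ 30
Round 2 — N13, N8 buckle.
  N16: +20 → 35 < 110
  N9: +35 → 35 < 40
No further bucklings.

yes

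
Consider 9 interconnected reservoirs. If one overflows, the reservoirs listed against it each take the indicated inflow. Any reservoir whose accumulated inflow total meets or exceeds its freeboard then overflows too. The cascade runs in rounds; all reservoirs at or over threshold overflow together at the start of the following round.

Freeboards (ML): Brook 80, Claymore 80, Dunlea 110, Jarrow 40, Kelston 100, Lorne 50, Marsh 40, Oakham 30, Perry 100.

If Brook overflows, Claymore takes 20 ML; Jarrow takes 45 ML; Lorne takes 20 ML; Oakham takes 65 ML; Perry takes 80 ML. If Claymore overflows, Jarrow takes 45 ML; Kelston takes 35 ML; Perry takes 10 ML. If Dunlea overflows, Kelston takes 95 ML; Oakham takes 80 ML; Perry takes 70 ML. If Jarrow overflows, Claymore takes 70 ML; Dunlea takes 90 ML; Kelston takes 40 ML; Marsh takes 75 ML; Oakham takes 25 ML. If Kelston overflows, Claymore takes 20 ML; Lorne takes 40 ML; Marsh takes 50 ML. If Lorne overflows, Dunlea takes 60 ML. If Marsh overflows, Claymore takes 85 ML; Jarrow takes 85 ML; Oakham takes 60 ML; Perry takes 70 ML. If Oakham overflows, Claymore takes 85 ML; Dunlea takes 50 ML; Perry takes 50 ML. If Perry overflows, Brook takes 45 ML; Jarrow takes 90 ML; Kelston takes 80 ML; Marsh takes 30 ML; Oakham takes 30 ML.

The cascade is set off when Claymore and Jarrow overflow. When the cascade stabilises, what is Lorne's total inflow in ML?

40

Round 1 — Claymore, Jarrow overflow (initial).
  Dunlea: +90 → 90 < 110
  Kelston: +35+40 → 75 < 100
  Marsh: +75 → 75 ≥ 40
  Oakham: +25 → 25 < 30
  Perry: +10 → 10 < 100
Round 2 — Marsh overflows.
  Oakham: +60 → 85 ≥ 30
  Perry: +70 → 80 < 100
Round 3 — Oakham overflows.
  Dunlea: +50 → 140 ≥ 110
  Perry: +50 → 130 ≥ 100
Round 4 — Dunlea, Perry overflow.
  Brook: +45 → 45 < 80
  Kelston: +95+80 → 250 ≥ 100
Round 5 — Kelston overflows.
  Lorne: +40 → 40 < 50
No further overflows.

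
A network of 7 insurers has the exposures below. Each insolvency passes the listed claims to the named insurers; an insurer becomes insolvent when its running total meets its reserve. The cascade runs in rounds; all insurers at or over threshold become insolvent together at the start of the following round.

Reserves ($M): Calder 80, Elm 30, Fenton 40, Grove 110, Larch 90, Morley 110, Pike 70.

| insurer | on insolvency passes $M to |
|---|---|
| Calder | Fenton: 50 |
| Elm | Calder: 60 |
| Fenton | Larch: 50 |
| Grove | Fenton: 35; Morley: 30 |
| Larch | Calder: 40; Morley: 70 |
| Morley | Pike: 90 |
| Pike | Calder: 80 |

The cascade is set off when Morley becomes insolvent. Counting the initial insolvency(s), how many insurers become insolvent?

Round 1 — Morley becomes insolvent (initial).
  Pike: +90 → 90 ≥ 70
Round 2 — Pike becomes insolvent.
  Calder: +80 → 80 ≥ 80
Round 3 — Calder becomes insolvent.
  Fenton: +50 → 50 ≥ 40
Round 4 — Fenton becomes insolvent.
  Larch: +50 → 50 < 90
No further insolvencies.

4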